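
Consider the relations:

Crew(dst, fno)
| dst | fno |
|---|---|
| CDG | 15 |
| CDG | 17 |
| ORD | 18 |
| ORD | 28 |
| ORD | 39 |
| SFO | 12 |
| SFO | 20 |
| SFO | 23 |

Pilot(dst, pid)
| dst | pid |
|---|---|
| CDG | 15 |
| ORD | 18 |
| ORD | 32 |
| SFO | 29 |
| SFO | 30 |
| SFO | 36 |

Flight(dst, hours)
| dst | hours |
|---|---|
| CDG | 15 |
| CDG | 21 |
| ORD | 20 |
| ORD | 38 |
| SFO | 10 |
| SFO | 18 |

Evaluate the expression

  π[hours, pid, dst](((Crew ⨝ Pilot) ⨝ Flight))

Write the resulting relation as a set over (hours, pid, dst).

{(10, 29, SFO), (10, 30, SFO), (10, 36, SFO), (15, 15, CDG), (18, 29, SFO), (18, 30, SFO), (18, 36, SFO), (20, 18, ORD), (20, 32, ORD), (21, 15, CDG), (38, 18, ORD), (38, 32, ORD)}

Crew ⋈ Pilot (natural join on dst): {(CDG, 15, 15), (CDG, 17, 15), (ORD, 18, 18), (ORD, 18, 32), (ORD, 28, 18), (ORD, 28, 32), (ORD, 39, 18), (ORD, 39, 32), (SFO, 12, 29), (SFO, 12, 30), (SFO, 12, 36), (SFO, 20, 29), (SFO, 20, 30), (SFO, 20, 36), (SFO, 23, 29), (SFO, 23, 30), (SFO, 23, 36)}
(Crew ⨝ Pilot) ⋈ Flight (natural join on dst): {(CDG, 15, 15, 15), (CDG, 15, 15, 21), (CDG, 17, 15, 15), (CDG, 17, 15, 21), (ORD, 18, 18, 20), (ORD, 18, 18, 38), (ORD, 18, 32, 20), (ORD, 18, 32, 38), (ORD, 28, 18, 20), (ORD, 28, 18, 38), (ORD, 28, 32, 20), (ORD, 28, 32, 38), (ORD, 39, 18, 20), (ORD, 39, 18, 38), (ORD, 39, 32, 20), (ORD, 39, 32, 38), (SFO, 12, 29, 10), (SFO, 12, 29, 18), (SFO, 12, 30, 10), (SFO, 12, 30, 18), (SFO, 12, 36, 10), (SFO, 12, 36, 18), (SFO, 20, 29, 10), (SFO, 20, 29, 18), (SFO, 20, 30, 10), (SFO, 20, 30, 18), (SFO, 20, 36, 10), (SFO, 20, 36, 18), (SFO, 23, 29, 10), (SFO, 23, 29, 18), (SFO, 23, 30, 10), (SFO, 23, 30, 18), (SFO, 23, 36, 10), (SFO, 23, 36, 18)}
Keep only column(s) hours, pid, dst (22 duplicate(s) eliminated): {(10, 29, SFO), (10, 30, SFO), (10, 36, SFO), (15, 15, CDG), (18, 29, SFO), (18, 30, SFO), (18, 36, SFO), (20, 18, ORD), (20, 32, ORD), (21, 15, CDG), (38, 18, ORD), (38, 32, ORD)}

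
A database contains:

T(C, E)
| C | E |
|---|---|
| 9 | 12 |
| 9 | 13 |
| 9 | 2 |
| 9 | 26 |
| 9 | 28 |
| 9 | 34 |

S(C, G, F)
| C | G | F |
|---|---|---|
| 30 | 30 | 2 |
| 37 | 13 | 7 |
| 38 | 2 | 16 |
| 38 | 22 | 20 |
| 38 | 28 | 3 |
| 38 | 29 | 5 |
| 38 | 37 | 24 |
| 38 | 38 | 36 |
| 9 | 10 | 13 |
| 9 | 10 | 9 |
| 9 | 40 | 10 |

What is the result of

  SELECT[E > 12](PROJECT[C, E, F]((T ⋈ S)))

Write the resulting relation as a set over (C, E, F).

Joining T and S on C yields {(9, 12, 10, 13), (9, 12, 10, 9), (9, 12, 40, 10), (9, 13, 10, 13), (9, 13, 10, 9), (9, 13, 40, 10), (9, 2, 10, 13), (9, 2, 10, 9), (9, 2, 40, 10), (9, 26, 10, 13), (9, 26, 10, 9), (9, 26, 40, 10), (9, 28, 10, 13), (9, 28, 10, 9), (9, 28, 40, 10), (9, 34, 10, 13), (9, 34, 10, 9), (9, 34, 40, 10)}.
π[C, E, F]: project onto (C, E, F) → {(9, 12, 10), (9, 12, 13), (9, 12, 9), (9, 13, 10), (9, 13, 13), (9, 13, 9), (9, 2, 10), (9, 2, 13), (9, 2, 9), (9, 26, 10), (9, 26, 13), (9, 26, 9), (9, 28, 10), (9, 28, 13), (9, 28, 9), (9, 34, 10), (9, 34, 13), (9, 34, 9)}
σ[E > 12]: keep tuples satisfying E > 12 → {(9, 13, 10), (9, 13, 13), (9, 13, 9), (9, 26, 10), (9, 26, 13), (9, 26, 9), (9, 28, 10), (9, 28, 13), (9, 28, 9), (9, 34, 10), (9, 34, 13), (9, 34, 9)}

{(9, 13, 10), (9, 13, 13), (9, 13, 9), (9, 26, 10), (9, 26, 13), (9, 26, 9), (9, 28, 10), (9, 28, 13), (9, 28, 9), (9, 34, 10), (9, 34, 13), (9, 34, 9)}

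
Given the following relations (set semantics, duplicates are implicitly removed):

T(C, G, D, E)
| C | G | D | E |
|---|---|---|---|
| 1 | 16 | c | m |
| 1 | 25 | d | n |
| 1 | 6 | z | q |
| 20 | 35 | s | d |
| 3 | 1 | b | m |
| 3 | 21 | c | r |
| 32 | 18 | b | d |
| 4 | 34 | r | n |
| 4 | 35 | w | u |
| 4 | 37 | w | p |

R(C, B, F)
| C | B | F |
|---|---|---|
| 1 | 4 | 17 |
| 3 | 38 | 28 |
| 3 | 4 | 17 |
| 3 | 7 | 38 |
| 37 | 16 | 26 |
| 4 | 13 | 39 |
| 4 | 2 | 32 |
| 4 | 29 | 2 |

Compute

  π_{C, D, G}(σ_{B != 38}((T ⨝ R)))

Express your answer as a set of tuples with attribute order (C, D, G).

Natural join on C: {(1, 16, c, m, 4, 17), (1, 25, d, n, 4, 17), (1, 6, z, q, 4, 17), (3, 1, b, m, 38, 28), (3, 1, b, m, 4, 17), (3, 1, b, m, 7, 38), (3, 21, c, r, 38, 28), (3, 21, c, r, 4, 17), (3, 21, c, r, 7, 38), (4, 34, r, n, 13, 39), (4, 34, r, n, 2, 32), (4, 34, r, n, 29, 2), (4, 35, w, u, 13, 39), (4, 35, w, u, 2, 32), (4, 35, w, u, 29, 2), (4, 37, w, p, 13, 39), (4, 37, w, p, 2, 32), (4, 37, w, p, 29, 2)}
Apply σ_{B != 38}; surviving tuples: {(1, 16, c, m, 4, 17), (1, 25, d, n, 4, 17), (1, 6, z, q, 4, 17), (3, 1, b, m, 4, 17), (3, 1, b, m, 7, 38), (3, 21, c, r, 4, 17), (3, 21, c, r, 7, 38), (4, 34, r, n, 13, 39), (4, 34, r, n, 2, 32), (4, 34, r, n, 29, 2), (4, 35, w, u, 13, 39), (4, 35, w, u, 2, 32), (4, 35, w, u, 29, 2), (4, 37, w, p, 13, 39), (4, 37, w, p, 2, 32), (4, 37, w, p, 29, 2)}
Projecting to C, D, G (8 duplicate(s) eliminated): {(1, c, 16), (1, d, 25), (1, z, 6), (3, b, 1), (3, c, 21), (4, r, 34), (4, w, 35), (4, w, 37)}

{(1, c, 16), (1, d, 25), (1, z, 6), (3, b, 1), (3, c, 21), (4, r, 34), (4, w, 35), (4, w, 37)}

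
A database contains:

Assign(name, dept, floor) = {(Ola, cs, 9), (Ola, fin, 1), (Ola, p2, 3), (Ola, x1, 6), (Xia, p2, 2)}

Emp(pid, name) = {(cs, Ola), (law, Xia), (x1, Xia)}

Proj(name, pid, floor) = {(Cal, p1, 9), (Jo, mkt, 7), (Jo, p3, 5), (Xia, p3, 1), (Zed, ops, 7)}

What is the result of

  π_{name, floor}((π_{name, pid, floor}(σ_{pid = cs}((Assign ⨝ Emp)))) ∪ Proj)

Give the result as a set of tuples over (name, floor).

Natural join on name: {(Ola, cs, 9, cs), (Ola, fin, 1, cs), (Ola, p2, 3, cs), (Ola, x1, 6, cs), (Xia, p2, 2, law), (Xia, p2, 2, x1)}
Selection pid = cs: {(Ola, cs, 9, cs), (Ola, fin, 1, cs), (Ola, p2, 3, cs), (Ola, x1, 6, cs)}
Projecting to name, pid, floor: {(Ola, cs, 1), (Ola, cs, 3), (Ola, cs, 6), (Ola, cs, 9)}
Union: {(Ola, cs, 1), (Ola, cs, 3), (Ola, cs, 6), (Ola, cs, 9)} with {(Cal, p1, 9), (Jo, mkt, 7), (Jo, p3, 5), (Xia, p3, 1), (Zed, ops, 7)} → {(Cal, p1, 9), (Jo, mkt, 7), (Jo, p3, 5), (Ola, cs, 1), (Ola, cs, 3), (Ola, cs, 6), (Ola, cs, 9), (Xia, p3, 1), (Zed, ops, 7)}
Projecting to name, floor: {(Cal, 9), (Jo, 5), (Jo, 7), (Ola, 1), (Ola, 3), (Ola, 6), (Ola, 9), (Xia, 1), (Zed, 7)}

{(Cal, 9), (Jo, 5), (Jo, 7), (Ola, 1), (Ola, 3), (Ola, 6), (Ola, 9), (Xia, 1), (Zed, 7)}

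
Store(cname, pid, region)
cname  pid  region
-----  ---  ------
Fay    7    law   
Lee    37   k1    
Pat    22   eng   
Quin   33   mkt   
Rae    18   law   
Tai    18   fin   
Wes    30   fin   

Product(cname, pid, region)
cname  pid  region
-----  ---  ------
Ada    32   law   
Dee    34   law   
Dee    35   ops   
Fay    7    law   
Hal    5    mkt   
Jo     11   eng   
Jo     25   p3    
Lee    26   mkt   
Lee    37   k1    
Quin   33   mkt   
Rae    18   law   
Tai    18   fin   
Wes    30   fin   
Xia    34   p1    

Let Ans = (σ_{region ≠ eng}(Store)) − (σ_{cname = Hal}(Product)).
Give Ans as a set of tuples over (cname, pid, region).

σ[region ≠ eng]: keep tuples satisfying region ≠ eng → {(Fay, 7, law), (Lee, 37, k1), (Quin, 33, mkt), (Rae, 18, law), (Tai, 18, fin), (Wes, 30, fin)}
σ[cname = Hal]: keep tuples satisfying cname = Hal → {(Hal, 5, mkt)}
Taking the difference: {(Fay, 7, law), (Lee, 37, k1), (Quin, 33, mkt), (Rae, 18, law), (Tai, 18, fin), (Wes, 30, fin)}

{(Fay, 7, law), (Lee, 37, k1), (Quin, 33, mkt), (Rae, 18, law), (Tai, 18, fin), (Wes, 30, fin)}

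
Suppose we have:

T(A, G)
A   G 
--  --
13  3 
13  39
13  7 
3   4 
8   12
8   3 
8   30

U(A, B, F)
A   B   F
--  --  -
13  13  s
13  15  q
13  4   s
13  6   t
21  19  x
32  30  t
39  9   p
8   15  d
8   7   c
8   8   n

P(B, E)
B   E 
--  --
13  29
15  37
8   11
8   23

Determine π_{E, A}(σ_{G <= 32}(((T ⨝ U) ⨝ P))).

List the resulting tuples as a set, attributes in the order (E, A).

Joining T and U on A yields {(13, 3, 13, s), (13, 3, 15, q), (13, 3, 4, s), (13, 3, 6, t), (13, 39, 13, s), (13, 39, 15, q), (13, 39, 4, s), (13, 39, 6, t), (13, 7, 13, s), (13, 7, 15, q), (13, 7, 4, s), (13, 7, 6, t), (8, 12, 15, d), (8, 12, 7, c), (8, 12, 8, n), (8, 3, 15, d), (8, 3, 7, c), (8, 3, 8, n), (8, 30, 15, d), (8, 30, 7, c), (8, 30, 8, n)}.
Joining (T ⨝ U) and P on B yields {(13, 3, 13, s, 29), (13, 3, 15, q, 37), (13, 39, 13, s, 29), (13, 39, 15, q, 37), (13, 7, 13, s, 29), (13, 7, 15, q, 37), (8, 12, 15, d, 37), (8, 12, 8, n, 11), (8, 12, 8, n, 23), (8, 3, 15, d, 37), (8, 3, 8, n, 11), (8, 3, 8, n, 23), (8, 30, 15, d, 37), (8, 30, 8, n, 11), (8, 30, 8, n, 23)}.
Apply σ_{G <= 32}; surviving tuples: {(13, 3, 13, s, 29), (13, 3, 15, q, 37), (13, 7, 13, s, 29), (13, 7, 15, q, 37), (8, 12, 15, d, 37), (8, 12, 8, n, 11), (8, 12, 8, n, 23), (8, 3, 15, d, 37), (8, 3, 8, n, 11), (8, 3, 8, n, 23), (8, 30, 15, d, 37), (8, 30, 8, n, 11), (8, 30, 8, n, 23)}
π[E, A]: project onto (E, A) (8 duplicate(s) eliminated) → {(11, 8), (23, 8), (29, 13), (37, 13), (37, 8)}

{(11, 8), (23, 8), (29, 13), (37, 13), (37, 8)}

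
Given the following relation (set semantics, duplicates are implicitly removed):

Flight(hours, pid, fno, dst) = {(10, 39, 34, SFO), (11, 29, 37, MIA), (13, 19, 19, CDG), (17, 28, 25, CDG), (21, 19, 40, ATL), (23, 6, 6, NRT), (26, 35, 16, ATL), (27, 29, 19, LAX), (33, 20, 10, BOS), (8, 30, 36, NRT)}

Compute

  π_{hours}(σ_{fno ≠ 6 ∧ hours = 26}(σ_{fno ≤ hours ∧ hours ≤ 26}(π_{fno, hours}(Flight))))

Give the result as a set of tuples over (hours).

Keep only column(s) fno, hours: {(10, 33), (16, 26), (19, 13), (19, 27), (25, 17), (34, 10), (36, 8), (37, 11), (40, 21), (6, 23)}
Selection fno ≤ hours ∧ hours ≤ 26: {(16, 26), (6, 23)}
Selection fno ≠ 6 ∧ hours = 26: {(16, 26)}
Keep only column(s) hours: {26}

{26}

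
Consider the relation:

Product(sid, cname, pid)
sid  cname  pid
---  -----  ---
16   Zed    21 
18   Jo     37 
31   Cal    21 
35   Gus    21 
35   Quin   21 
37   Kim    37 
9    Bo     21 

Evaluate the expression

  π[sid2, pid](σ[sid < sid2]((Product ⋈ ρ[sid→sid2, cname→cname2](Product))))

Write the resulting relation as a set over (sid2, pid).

{(16, 21), (31, 21), (35, 21), (37, 37)}

ρ[sid→sid2, cname→cname2]: schema becomes (sid2, cname2, pid); tuples unchanged.
Product ⋈ ρ[sid→sid2, cname→cname2](Product) (natural join on pid): {(16, Zed, 21, 16, Zed), (16, Zed, 21, 31, Cal), (16, Zed, 21, 35, Gus), (16, Zed, 21, 35, Quin), (16, Zed, 21, 9, Bo), (18, Jo, 37, 18, Jo), (18, Jo, 37, 37, Kim), (31, Cal, 21, 16, Zed), (31, Cal, 21, 31, Cal), (31, Cal, 21, 35, Gus), (31, Cal, 21, 35, Quin), (31, Cal, 21, 9, Bo), (35, Gus, 21, 16, Zed), (35, Gus, 21, 31, Cal), (35, Gus, 21, 35, Gus), (35, Gus, 21, 35, Quin), (35, Gus, 21, 9, Bo), (35, Quin, 21, 16, Zed), (35, Quin, 21, 31, Cal), (35, Quin, 21, 35, Gus), (35, Quin, 21, 35, Quin), (35, Quin, 21, 9, Bo), (37, Kim, 37, 18, Jo), (37, Kim, 37, 37, Kim), (9, Bo, 21, 16, Zed), (9, Bo, 21, 31, Cal), (9, Bo, 21, 35, Gus), (9, Bo, 21, 35, Quin), (9, Bo, 21, 9, Bo)}
Filtering on sid < sid2 leaves {(16, Zed, 21, 31, Cal), (16, Zed, 21, 35, Gus), (16, Zed, 21, 35, Quin), (18, Jo, 37, 37, Kim), (31, Cal, 21, 35, Gus), (31, Cal, 21, 35, Quin), (9, Bo, 21, 16, Zed), (9, Bo, 21, 31, Cal), (9, Bo, 21, 35, Gus), (9, Bo, 21, 35, Quin)}.
Keep only column(s) sid2, pid (6 duplicate(s) eliminated): {(16, 21), (31, 21), (35, 21), (37, 37)}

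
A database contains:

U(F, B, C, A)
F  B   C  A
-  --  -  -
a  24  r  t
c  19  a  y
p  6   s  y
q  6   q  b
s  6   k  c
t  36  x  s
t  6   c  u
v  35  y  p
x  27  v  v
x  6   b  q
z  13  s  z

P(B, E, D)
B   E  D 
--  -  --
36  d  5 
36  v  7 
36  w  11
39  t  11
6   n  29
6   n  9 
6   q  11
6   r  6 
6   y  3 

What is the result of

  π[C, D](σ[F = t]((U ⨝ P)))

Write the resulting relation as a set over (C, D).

{(c, 11), (c, 29), (c, 3), (c, 6), (c, 9), (x, 11), (x, 5), (x, 7)}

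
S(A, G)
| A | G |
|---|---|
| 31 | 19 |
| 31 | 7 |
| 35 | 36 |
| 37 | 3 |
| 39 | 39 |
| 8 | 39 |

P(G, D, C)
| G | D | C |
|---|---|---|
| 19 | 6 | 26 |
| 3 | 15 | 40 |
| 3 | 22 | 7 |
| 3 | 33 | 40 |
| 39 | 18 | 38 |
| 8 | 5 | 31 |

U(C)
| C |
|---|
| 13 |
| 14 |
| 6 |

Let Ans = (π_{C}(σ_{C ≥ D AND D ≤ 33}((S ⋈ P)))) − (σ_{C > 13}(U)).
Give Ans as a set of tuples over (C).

{26, 38, 40}

Natural join on G: {(31, 19, 6, 26), (37, 3, 15, 40), (37, 3, 22, 7), (37, 3, 33, 40), (39, 39, 18, 38), (8, 39, 18, 38)}
Filtering on C ≥ D AND D ≤ 33 leaves {(31, 19, 6, 26), (37, 3, 15, 40), (37, 3, 33, 40), (39, 39, 18, 38), (8, 39, 18, 38)}.
Keep only column(s) C (2 duplicate(s) eliminated): {26, 38, 40}
Filtering on C > 13 leaves {14}.
Difference: {26, 38, 40} with {14} → {26, 38, 40}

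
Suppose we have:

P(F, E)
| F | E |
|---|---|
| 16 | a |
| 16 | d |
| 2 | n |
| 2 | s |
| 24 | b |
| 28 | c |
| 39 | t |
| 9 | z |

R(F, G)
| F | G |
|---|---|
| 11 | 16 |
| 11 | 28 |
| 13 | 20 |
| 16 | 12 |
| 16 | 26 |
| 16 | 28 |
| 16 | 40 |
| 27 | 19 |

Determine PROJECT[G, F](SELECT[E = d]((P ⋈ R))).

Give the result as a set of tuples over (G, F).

{(12, 16), (26, 16), (28, 16), (40, 16)}

P ⋈ R (natural join on F): {(16, a, 12), (16, a, 26), (16, a, 28), (16, a, 40), (16, d, 12), (16, d, 26), (16, d, 28), (16, d, 40)}
Filtering on E = d leaves {(16, d, 12), (16, d, 26), (16, d, 28), (16, d, 40)}.
Keep only column(s) G, F: {(12, 16), (26, 16), (28, 16), (40, 16)}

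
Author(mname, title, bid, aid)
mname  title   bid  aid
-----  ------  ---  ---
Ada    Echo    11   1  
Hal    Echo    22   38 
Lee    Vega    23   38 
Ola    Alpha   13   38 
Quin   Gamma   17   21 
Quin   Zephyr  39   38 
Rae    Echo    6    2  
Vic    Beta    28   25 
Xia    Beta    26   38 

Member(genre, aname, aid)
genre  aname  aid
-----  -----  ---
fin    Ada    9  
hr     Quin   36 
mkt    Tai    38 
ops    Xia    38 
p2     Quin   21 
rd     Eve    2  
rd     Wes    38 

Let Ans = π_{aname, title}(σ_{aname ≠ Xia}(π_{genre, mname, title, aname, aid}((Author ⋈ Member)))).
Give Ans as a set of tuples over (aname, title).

Joining Author and Member on aid yields {(Hal, Echo, 22, 38, mkt, Tai), (Hal, Echo, 22, 38, ops, Xia), (Hal, Echo, 22, 38, rd, Wes), (Lee, Vega, 23, 38, mkt, Tai), (Lee, Vega, 23, 38, ops, Xia), (Lee, Vega, 23, 38, rd, Wes), (Ola, Alpha, 13, 38, mkt, Tai), (Ola, Alpha, 13, 38, ops, Xia), (Ola, Alpha, 13, 38, rd, Wes), (Quin, Gamma, 17, 21, p2, Quin), (Quin, Zephyr, 39, 38, mkt, Tai), (Quin, Zephyr, 39, 38, ops, Xia), (Quin, Zephyr, 39, 38, rd, Wes), (Rae, Echo, 6, 2, rd, Eve), (Xia, Beta, 26, 38, mkt, Tai), (Xia, Beta, 26, 38, ops, Xia), (Xia, Beta, 26, 38, rd, Wes)}.
Keep only column(s) genre, mname, title, aname, aid: {(mkt, Hal, Echo, Tai, 38), (mkt, Lee, Vega, Tai, 38), (mkt, Ola, Alpha, Tai, 38), (mkt, Quin, Zephyr, Tai, 38), (mkt, Xia, Beta, Tai, 38), (ops, Hal, Echo, Xia, 38), (ops, Lee, Vega, Xia, 38), (ops, Ola, Alpha, Xia, 38), (ops, Quin, Zephyr, Xia, 38), (ops, Xia, Beta, Xia, 38), (p2, Quin, Gamma, Quin, 21), (rd, Hal, Echo, Wes, 38), (rd, Lee, Vega, Wes, 38), (rd, Ola, Alpha, Wes, 38), (rd, Quin, Zephyr, Wes, 38), (rd, Rae, Echo, Eve, 2), (rd, Xia, Beta, Wes, 38)}
Filtering on aname ≠ Xia leaves {(mkt, Hal, Echo, Tai, 38), (mkt, Lee, Vega, Tai, 38), (mkt, Ola, Alpha, Tai, 38), (mkt, Quin, Zephyr, Tai, 38), (mkt, Xia, Beta, Tai, 38), (p2, Quin, Gamma, Quin, 21), (rd, Hal, Echo, Wes, 38), (rd, Lee, Vega, Wes, 38), (rd, Ola, Alpha, Wes, 38), (rd, Quin, Zephyr, Wes, 38), (rd, Rae, Echo, Eve, 2), (rd, Xia, Beta, Wes, 38)}.
Keep only column(s) aname, title: {(Eve, Echo), (Quin, Gamma), (Tai, Alpha), (Tai, Beta), (Tai, Echo), (Tai, Vega), (Tai, Zephyr), (Wes, Alpha), (Wes, Beta), (Wes, Echo), (Wes, Vega), (Wes, Zephyr)}

{(Eve, Echo), (Quin, Gamma), (Tai, Alpha), (Tai, Beta), (Tai, Echo), (Tai, Vega), (Tai, Zephyr), (Wes, Alpha), (Wes, Beta), (Wes, Echo), (Wes, Vega), (Wes, Zephyr)}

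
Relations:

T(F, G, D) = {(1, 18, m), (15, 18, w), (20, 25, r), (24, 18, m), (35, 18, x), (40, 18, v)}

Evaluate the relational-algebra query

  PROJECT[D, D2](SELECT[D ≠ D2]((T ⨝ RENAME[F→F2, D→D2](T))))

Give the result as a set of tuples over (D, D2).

{(m, v), (m, w), (m, x), (v, m), (v, w), (v, x), (w, m), (w, v), (w, x), (x, m), (x, v), (x, w)}

ρ[F→F2, D→D2]: schema becomes (F2, G, D2); tuples unchanged.
T ⋈ RENAME[F→F2, D→D2](T) (natural join on G): {(1, 18, m, 1, m), (1, 18, m, 15, w), (1, 18, m, 24, m), (1, 18, m, 35, x), (1, 18, m, 40, v), (15, 18, w, 1, m), (15, 18, w, 15, w), (15, 18, w, 24, m), (15, 18, w, 35, x), (15, 18, w, 40, v), (20, 25, r, 20, r), (24, 18, m, 1, m), (24, 18, m, 15, w), (24, 18, m, 24, m), (24, 18, m, 35, x), (24, 18, m, 40, v), (35, 18, x, 1, m), (35, 18, x, 15, w), (35, 18, x, 24, m), (35, 18, x, 35, x), (35, 18, x, 40, v), (40, 18, v, 1, m), (40, 18, v, 15, w), (40, 18, v, 24, m), (40, 18, v, 35, x), (40, 18, v, 40, v)}
σ[D ≠ D2]: keep tuples satisfying D ≠ D2 → {(1, 18, m, 15, w), (1, 18, m, 35, x), (1, 18, m, 40, v), (15, 18, w, 1, m), (15, 18, w, 24, m), (15, 18, w, 35, x), (15, 18, w, 40, v), (24, 18, m, 15, w), (24, 18, m, 35, x), (24, 18, m, 40, v), (35, 18, x, 1, m), (35, 18, x, 15, w), (35, 18, x, 24, m), (35, 18, x, 40, v), (40, 18, v, 1, m), (40, 18, v, 15, w), (40, 18, v, 24, m), (40, 18, v, 35, x)}
Keep only column(s) D, D2 (6 duplicate(s) eliminated): {(m, v), (m, w), (m, x), (v, m), (v, w), (v, x), (w, m), (w, v), (w, x), (x, m), (x, v), (x, w)}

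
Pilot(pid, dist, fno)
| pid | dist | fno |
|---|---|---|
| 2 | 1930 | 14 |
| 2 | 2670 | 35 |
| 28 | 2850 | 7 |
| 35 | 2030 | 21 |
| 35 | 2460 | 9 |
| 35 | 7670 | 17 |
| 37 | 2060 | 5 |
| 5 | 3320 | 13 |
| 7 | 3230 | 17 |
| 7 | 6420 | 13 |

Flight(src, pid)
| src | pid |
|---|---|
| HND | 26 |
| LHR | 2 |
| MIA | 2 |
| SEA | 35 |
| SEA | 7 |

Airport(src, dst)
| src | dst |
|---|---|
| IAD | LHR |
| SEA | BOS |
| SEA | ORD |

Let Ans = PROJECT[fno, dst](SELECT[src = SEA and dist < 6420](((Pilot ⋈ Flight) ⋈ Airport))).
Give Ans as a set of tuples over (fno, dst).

Natural join on pid: {(2, 1930, 14, LHR), (2, 1930, 14, MIA), (2, 2670, 35, LHR), (2, 2670, 35, MIA), (35, 2030, 21, SEA), (35, 2460, 9, SEA), (35, 7670, 17, SEA), (7, 3230, 17, SEA), (7, 6420, 13, SEA)}
Natural join on src: {(35, 2030, 21, SEA, BOS), (35, 2030, 21, SEA, ORD), (35, 2460, 9, SEA, BOS), (35, 2460, 9, SEA, ORD), (35, 7670, 17, SEA, BOS), (35, 7670, 17, SEA, ORD), (7, 3230, 17, SEA, BOS), (7, 3230, 17, SEA, ORD), (7, 6420, 13, SEA, BOS), (7, 6420, 13, SEA, ORD)}
Selection src = SEA and dist < 6420: {(35, 2030, 21, SEA, BOS), (35, 2030, 21, SEA, ORD), (35, 2460, 9, SEA, BOS), (35, 2460, 9, SEA, ORD), (7, 3230, 17, SEA, BOS), (7, 3230, 17, SEA, ORD)}
Keep only column(s) fno, dst: {(17, BOS), (17, ORD), (21, BOS), (21, ORD), (9, BOS), (9, ORD)}

{(17, BOS), (17, ORD), (21, BOS), (21, ORD), (9, BOS), (9, ORD)}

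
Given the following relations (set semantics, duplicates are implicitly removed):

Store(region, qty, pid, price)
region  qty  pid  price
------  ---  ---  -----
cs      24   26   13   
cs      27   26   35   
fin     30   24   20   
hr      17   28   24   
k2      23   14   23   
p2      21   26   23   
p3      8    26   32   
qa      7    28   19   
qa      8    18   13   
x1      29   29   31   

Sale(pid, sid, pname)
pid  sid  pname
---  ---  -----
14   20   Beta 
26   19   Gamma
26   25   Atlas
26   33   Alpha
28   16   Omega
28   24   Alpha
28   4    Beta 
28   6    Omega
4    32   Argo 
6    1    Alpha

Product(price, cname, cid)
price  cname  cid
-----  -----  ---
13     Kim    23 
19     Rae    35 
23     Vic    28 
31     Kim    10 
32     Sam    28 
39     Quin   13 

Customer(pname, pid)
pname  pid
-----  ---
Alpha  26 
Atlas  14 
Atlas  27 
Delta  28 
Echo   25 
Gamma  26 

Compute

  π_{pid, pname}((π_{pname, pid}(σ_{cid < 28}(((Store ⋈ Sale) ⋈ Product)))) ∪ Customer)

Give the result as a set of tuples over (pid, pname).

Natural join on pid: {(cs, 24, 26, 13, 19, Gamma), (cs, 24, 26, 13, 25, Atlas), (cs, 24, 26, 13, 33, Alpha), (cs, 27, 26, 35, 19, Gamma), (cs, 27, 26, 35, 25, Atlas), (cs, 27, 26, 35, 33, Alpha), (hr, 17, 28, 24, 16, Omega), (hr, 17, 28, 24, 24, Alpha), (hr, 17, 28, 24, 4, Beta), (hr, 17, 28, 24, 6, Omega), (k2, 23, 14, 23, 20, Beta), (p2, 21, 26, 23, 19, Gamma), (p2, 21, 26, 23, 25, Atlas), (p2, 21, 26, 23, 33, Alpha), (p3, 8, 26, 32, 19, Gamma), (p3, 8, 26, 32, 25, Atlas), (p3, 8, 26, 32, 33, Alpha), (qa, 7, 28, 19, 16, Omega), (qa, 7, 28, 19, 24, Alpha), (qa, 7, 28, 19, 4, Beta), (qa, 7, 28, 19, 6, Omega)}
Natural join on price: {(cs, 24, 26, 13, 19, Gamma, Kim, 23), (cs, 24, 26, 13, 25, Atlas, Kim, 23), (cs, 24, 26, 13, 33, Alpha, Kim, 23), (k2, 23, 14, 23, 20, Beta, Vic, 28), (p2, 21, 26, 23, 19, Gamma, Vic, 28), (p2, 21, 26, 23, 25, Atlas, Vic, 28), (p2, 21, 26, 23, 33, Alpha, Vic, 28), (p3, 8, 26, 32, 19, Gamma, Sam, 28), (p3, 8, 26, 32, 25, Atlas, Sam, 28), (p3, 8, 26, 32, 33, Alpha, Sam, 28), (qa, 7, 28, 19, 16, Omega, Rae, 35), (qa, 7, 28, 19, 24, Alpha, Rae, 35), (qa, 7, 28, 19, 4, Beta, Rae, 35), (qa, 7, 28, 19, 6, Omega, Rae, 35)}
Filtering on cid < 28 leaves {(cs, 24, 26, 13, 19, Gamma, Kim, 23), (cs, 24, 26, 13, 25, Atlas, Kim, 23), (cs, 24, 26, 13, 33, Alpha, Kim, 23)}.
π[pname, pid]: project onto (pname, pid) → {(Alpha, 26), (Atlas, 26), (Gamma, 26)}
Union: {(Alpha, 26), (Atlas, 26), (Gamma, 26)} with {(Alpha, 26), (Atlas, 14), (Atlas, 27), (Delta, 28), (Echo, 25), (Gamma, 26)} → {(Alpha, 26), (Atlas, 14), (Atlas, 26), (Atlas, 27), (Delta, 28), (Echo, 25), (Gamma, 26)}
π[pid, pname]: project onto (pid, pname) → {(14, Atlas), (25, Echo), (26, Alpha), (26, Atlas), (26, Gamma), (27, Atlas), (28, Delta)}

{(14, Atlas), (25, Echo), (26, Alpha), (26, Atlas), (26, Gamma), (27, Atlas), (28, Delta)}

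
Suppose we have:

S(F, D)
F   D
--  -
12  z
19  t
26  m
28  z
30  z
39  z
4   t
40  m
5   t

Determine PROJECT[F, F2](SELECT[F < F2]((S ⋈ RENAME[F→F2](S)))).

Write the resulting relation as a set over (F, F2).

{(12, 28), (12, 30), (12, 39), (26, 40), (28, 30), (28, 39), (30, 39), (4, 19), (4, 5), (5, 19)}

ρ[F→F2]: schema becomes (F2, D); tuples unchanged.
S ⋈ RENAME[F→F2](S) (natural join on D): {(12, z, 12), (12, z, 28), (12, z, 30), (12, z, 39), (19, t, 19), (19, t, 4), (19, t, 5), (26, m, 26), (26, m, 40), (28, z, 12), (28, z, 28), (28, z, 30), (28, z, 39), (30, z, 12), (30, z, 28), (30, z, 30), (30, z, 39), (39, z, 12), (39, z, 28), (39, z, 30), (39, z, 39), (4, t, 19), (4, t, 4), (4, t, 5), (40, m, 26), (40, m, 40), (5, t, 19), (5, t, 4), (5, t, 5)}
Apply σ_{F < F2}; surviving tuples: {(12, z, 28), (12, z, 30), (12, z, 39), (26, m, 40), (28, z, 30), (28, z, 39), (30, z, 39), (4, t, 19), (4, t, 5), (5, t, 19)}
π_{F, F2} gives {(12, 28), (12, 30), (12, 39), (26, 40), (28, 30), (28, 39), (30, 39), (4, 19), (4, 5), (5, 19)}.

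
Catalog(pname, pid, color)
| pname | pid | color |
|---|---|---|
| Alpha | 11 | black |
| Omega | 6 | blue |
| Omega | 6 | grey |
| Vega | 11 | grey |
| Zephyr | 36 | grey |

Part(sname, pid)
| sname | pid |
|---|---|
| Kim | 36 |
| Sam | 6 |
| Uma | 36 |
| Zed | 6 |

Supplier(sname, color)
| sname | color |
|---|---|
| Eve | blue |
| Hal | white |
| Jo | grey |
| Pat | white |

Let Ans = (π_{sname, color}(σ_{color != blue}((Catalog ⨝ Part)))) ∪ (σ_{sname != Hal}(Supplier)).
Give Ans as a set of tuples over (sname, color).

Natural join on pid: {(Omega, 6, blue, Sam), (Omega, 6, blue, Zed), (Omega, 6, grey, Sam), (Omega, 6, grey, Zed), (Zephyr, 36, grey, Kim), (Zephyr, 36, grey, Uma)}
σ[color != blue]: keep tuples satisfying color != blue → {(Omega, 6, grey, Sam), (Omega, 6, grey, Zed), (Zephyr, 36, grey, Kim), (Zephyr, 36, grey, Uma)}
π[sname, color]: project onto (sname, color) → {(Kim, grey), (Sam, grey), (Uma, grey), (Zed, grey)}
σ[sname != Hal]: keep tuples satisfying sname != Hal → {(Eve, blue), (Jo, grey), (Pat, white)}
Taking the union: {(Eve, blue), (Jo, grey), (Kim, grey), (Pat, white), (Sam, grey), (Uma, grey), (Zed, grey)}

{(Eve, blue), (Jo, grey), (Kim, grey), (Pat, white), (Sam, grey), (Uma, grey), (Zed, grey)}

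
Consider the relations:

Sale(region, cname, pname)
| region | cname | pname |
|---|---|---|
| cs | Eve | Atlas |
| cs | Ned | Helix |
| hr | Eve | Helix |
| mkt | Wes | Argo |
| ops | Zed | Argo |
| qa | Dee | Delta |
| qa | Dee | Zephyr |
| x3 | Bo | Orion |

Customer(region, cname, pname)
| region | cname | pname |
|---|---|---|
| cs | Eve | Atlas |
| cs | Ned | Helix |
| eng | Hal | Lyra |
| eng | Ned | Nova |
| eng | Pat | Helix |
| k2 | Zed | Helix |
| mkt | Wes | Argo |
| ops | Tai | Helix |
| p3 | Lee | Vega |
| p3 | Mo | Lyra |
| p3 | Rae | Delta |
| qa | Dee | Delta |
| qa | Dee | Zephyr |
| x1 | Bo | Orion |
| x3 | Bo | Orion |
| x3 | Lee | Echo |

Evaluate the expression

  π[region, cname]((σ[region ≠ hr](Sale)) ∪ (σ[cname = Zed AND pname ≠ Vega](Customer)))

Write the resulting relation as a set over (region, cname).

{(cs, Eve), (cs, Ned), (k2, Zed), (mkt, Wes), (ops, Zed), (qa, Dee), (x3, Bo)}

σ[region ≠ hr]: keep tuples satisfying region ≠ hr → {(cs, Eve, Atlas), (cs, Ned, Helix), (mkt, Wes, Argo), (ops, Zed, Argo), (qa, Dee, Delta), (qa, Dee, Zephyr), (x3, Bo, Orion)}
σ[cname = Zed AND pname ≠ Vega]: keep tuples satisfying cname = Zed AND pname ≠ Vega → {(k2, Zed, Helix)}
Union: {(cs, Eve, Atlas), (cs, Ned, Helix), (mkt, Wes, Argo), (ops, Zed, Argo), (qa, Dee, Delta), (qa, Dee, Zephyr), (x3, Bo, Orion)} with {(k2, Zed, Helix)} → {(cs, Eve, Atlas), (cs, Ned, Helix), (k2, Zed, Helix), (mkt, Wes, Argo), (ops, Zed, Argo), (qa, Dee, Delta), (qa, Dee, Zephyr), (x3, Bo, Orion)}
π[region, cname]: project onto (region, cname) (1 duplicate(s) eliminated) → {(cs, Eve), (cs, Ned), (k2, Zed), (mkt, Wes), (ops, Zed), (qa, Dee), (x3, Bo)}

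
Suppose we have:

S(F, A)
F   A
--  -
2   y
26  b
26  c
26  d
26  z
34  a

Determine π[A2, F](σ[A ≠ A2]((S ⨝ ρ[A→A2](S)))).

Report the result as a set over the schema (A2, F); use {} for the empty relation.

ρ[A→A2]: schema becomes (F, A2); tuples unchanged.
S ⋈ ρ[A→A2](S) (natural join on F): {(2, y, y), (26, b, b), (26, b, c), (26, b, d), (26, b, z), (26, c, b), (26, c, c), (26, c, d), (26, c, z), (26, d, b), (26, d, c), (26, d, d), (26, d, z), (26, z, b), (26, z, c), (26, z, d), (26, z, z), (34, a, a)}
Selection A ≠ A2: {(26, b, c), (26, b, d), (26, b, z), (26, c, b), (26, c, d), (26, c, z), (26, d, b), (26, d, c), (26, d, z), (26, z, b), (26, z, c), (26, z, d)}
π_{A2, F} gives {(b, 26), (c, 26), (d, 26), (z, 26)} (8 duplicate(s) eliminated).

{(b, 26), (c, 26), (d, 26), (z, 26)}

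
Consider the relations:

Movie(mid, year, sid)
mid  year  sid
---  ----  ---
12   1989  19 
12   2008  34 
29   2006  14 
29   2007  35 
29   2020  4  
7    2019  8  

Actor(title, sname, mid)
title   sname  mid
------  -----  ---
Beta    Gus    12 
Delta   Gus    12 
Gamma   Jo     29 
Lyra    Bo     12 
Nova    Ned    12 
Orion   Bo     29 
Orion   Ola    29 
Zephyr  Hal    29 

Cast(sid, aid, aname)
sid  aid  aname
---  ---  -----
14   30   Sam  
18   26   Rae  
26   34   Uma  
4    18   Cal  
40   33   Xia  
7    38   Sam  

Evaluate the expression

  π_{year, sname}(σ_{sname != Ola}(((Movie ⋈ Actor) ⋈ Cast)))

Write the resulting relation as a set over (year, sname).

Natural join on mid: {(12, 1989, 19, Beta, Gus), (12, 1989, 19, Delta, Gus), (12, 1989, 19, Lyra, Bo), (12, 1989, 19, Nova, Ned), (12, 2008, 34, Beta, Gus), (12, 2008, 34, Delta, Gus), (12, 2008, 34, Lyra, Bo), (12, 2008, 34, Nova, Ned), (29, 2006, 14, Gamma, Jo), (29, 2006, 14, Orion, Bo), (29, 2006, 14, Orion, Ola), (29, 2006, 14, Zephyr, Hal), (29, 2007, 35, Gamma, Jo), (29, 2007, 35, Orion, Bo), (29, 2007, 35, Orion, Ola), (29, 2007, 35, Zephyr, Hal), (29, 2020, 4, Gamma, Jo), (29, 2020, 4, Orion, Bo), (29, 2020, 4, Orion, Ola), (29, 2020, 4, Zephyr, Hal)}
Natural join on sid: {(29, 2006, 14, Gamma, Jo, 30, Sam), (29, 2006, 14, Orion, Bo, 30, Sam), (29, 2006, 14, Orion, Ola, 30, Sam), (29, 2006, 14, Zephyr, Hal, 30, Sam), (29, 2020, 4, Gamma, Jo, 18, Cal), (29, 2020, 4, Orion, Bo, 18, Cal), (29, 2020, 4, Orion, Ola, 18, Cal), (29, 2020, 4, Zephyr, Hal, 18, Cal)}
Filtering on sname != Ola leaves {(29, 2006, 14, Gamma, Jo, 30, Sam), (29, 2006, 14, Orion, Bo, 30, Sam), (29, 2006, 14, Zephyr, Hal, 30, Sam), (29, 2020, 4, Gamma, Jo, 18, Cal), (29, 2020, 4, Orion, Bo, 18, Cal), (29, 2020, 4, Zephyr, Hal, 18, Cal)}.
Projecting to year, sname: {(2006, Bo), (2006, Hal), (2006, Jo), (2020, Bo), (2020, Hal), (2020, Jo)}

{(2006, Bo), (2006, Hal), (2006, Jo), (2020, Bo), (2020, Hal), (2020, Jo)}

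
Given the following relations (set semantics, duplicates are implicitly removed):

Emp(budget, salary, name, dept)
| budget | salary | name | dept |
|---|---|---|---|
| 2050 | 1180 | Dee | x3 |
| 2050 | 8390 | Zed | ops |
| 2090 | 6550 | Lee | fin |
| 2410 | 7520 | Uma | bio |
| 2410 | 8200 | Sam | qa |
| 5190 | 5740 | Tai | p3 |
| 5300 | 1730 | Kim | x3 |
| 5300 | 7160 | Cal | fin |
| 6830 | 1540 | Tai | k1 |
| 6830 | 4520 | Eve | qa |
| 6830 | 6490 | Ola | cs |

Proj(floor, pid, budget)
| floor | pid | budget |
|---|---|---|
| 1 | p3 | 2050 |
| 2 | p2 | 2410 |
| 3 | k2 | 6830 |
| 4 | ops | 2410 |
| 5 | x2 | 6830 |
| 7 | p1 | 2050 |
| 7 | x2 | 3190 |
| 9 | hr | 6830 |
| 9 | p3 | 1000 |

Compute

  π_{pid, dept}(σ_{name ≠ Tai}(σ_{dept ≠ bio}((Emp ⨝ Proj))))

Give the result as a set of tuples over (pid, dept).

{(hr, cs), (hr, qa), (k2, cs), (k2, qa), (ops, qa), (p1, ops), (p1, x3), (p2, qa), (p3, ops), (p3, x3), (x2, cs), (x2, qa)}

Joining Emp and Proj on budget yields {(2050, 1180, Dee, x3, 1, p3), (2050, 1180, Dee, x3, 7, p1), (2050, 8390, Zed, ops, 1, p3), (2050, 8390, Zed, ops, 7, p1), (2410, 7520, Uma, bio, 2, p2), (2410, 7520, Uma, bio, 4, ops), (2410, 8200, Sam, qa, 2, p2), (2410, 8200, Sam, qa, 4, ops), (6830, 1540, Tai, k1, 3, k2), (6830, 1540, Tai, k1, 5, x2), (6830, 1540, Tai, k1, 9, hr), (6830, 4520, Eve, qa, 3, k2), (6830, 4520, Eve, qa, 5, x2), (6830, 4520, Eve, qa, 9, hr), (6830, 6490, Ola, cs, 3, k2), (6830, 6490, Ola, cs, 5, x2), (6830, 6490, Ola, cs, 9, hr)}.
Selection dept ≠ bio: {(2050, 1180, Dee, x3, 1, p3), (2050, 1180, Dee, x3, 7, p1), (2050, 8390, Zed, ops, 1, p3), (2050, 8390, Zed, ops, 7, p1), (2410, 8200, Sam, qa, 2, p2), (2410, 8200, Sam, qa, 4, ops), (6830, 1540, Tai, k1, 3, k2), (6830, 1540, Tai, k1, 5, x2), (6830, 1540, Tai, k1, 9, hr), (6830, 4520, Eve, qa, 3, k2), (6830, 4520, Eve, qa, 5, x2), (6830, 4520, Eve, qa, 9, hr), (6830, 6490, Ola, cs, 3, k2), (6830, 6490, Ola, cs, 5, x2), (6830, 6490, Ola, cs, 9, hr)}
Selection name ≠ Tai: {(2050, 1180, Dee, x3, 1, p3), (2050, 1180, Dee, x3, 7, p1), (2050, 8390, Zed, ops, 1, p3), (2050, 8390, Zed, ops, 7, p1), (2410, 8200, Sam, qa, 2, p2), (2410, 8200, Sam, qa, 4, ops), (6830, 4520, Eve, qa, 3, k2), (6830, 4520, Eve, qa, 5, x2), (6830, 4520, Eve, qa, 9, hr), (6830, 6490, Ola, cs, 3, k2), (6830, 6490, Ola, cs, 5, x2), (6830, 6490, Ola, cs, 9, hr)}
π_{pid, dept} gives {(hr, cs), (hr, qa), (k2, cs), (k2, qa), (ops, qa), (p1, ops), (p1, x3), (p2, qa), (p3, ops), (p3, x3), (x2, cs), (x2, qa)}.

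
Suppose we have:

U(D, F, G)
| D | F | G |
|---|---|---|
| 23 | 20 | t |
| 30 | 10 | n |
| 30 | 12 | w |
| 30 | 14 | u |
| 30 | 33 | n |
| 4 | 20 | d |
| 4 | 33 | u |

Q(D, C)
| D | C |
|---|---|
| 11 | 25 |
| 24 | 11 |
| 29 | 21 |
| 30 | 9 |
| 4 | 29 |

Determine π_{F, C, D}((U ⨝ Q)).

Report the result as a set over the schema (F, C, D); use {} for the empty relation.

{(10, 9, 30), (12, 9, 30), (14, 9, 30), (20, 29, 4), (33, 29, 4), (33, 9, 30)}

Natural join on D: {(30, 10, n, 9), (30, 12, w, 9), (30, 14, u, 9), (30, 33, n, 9), (4, 20, d, 29), (4, 33, u, 29)}
Keep only column(s) F, C, D: {(10, 9, 30), (12, 9, 30), (14, 9, 30), (20, 29, 4), (33, 29, 4), (33, 9, 30)}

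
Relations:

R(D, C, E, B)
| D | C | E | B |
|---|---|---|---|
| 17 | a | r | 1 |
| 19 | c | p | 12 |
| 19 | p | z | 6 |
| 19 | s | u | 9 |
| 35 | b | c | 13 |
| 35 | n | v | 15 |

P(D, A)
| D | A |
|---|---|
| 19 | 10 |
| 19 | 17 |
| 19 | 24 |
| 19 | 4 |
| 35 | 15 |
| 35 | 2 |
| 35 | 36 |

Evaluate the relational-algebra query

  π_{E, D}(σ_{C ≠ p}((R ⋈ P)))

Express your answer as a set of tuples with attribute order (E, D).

R ⋈ P (natural join on D): {(19, c, p, 12, 10), (19, c, p, 12, 17), (19, c, p, 12, 24), (19, c, p, 12, 4), (19, p, z, 6, 10), (19, p, z, 6, 17), (19, p, z, 6, 24), (19, p, z, 6, 4), (19, s, u, 9, 10), (19, s, u, 9, 17), (19, s, u, 9, 24), (19, s, u, 9, 4), (35, b, c, 13, 15), (35, b, c, 13, 2), (35, b, c, 13, 36), (35, n, v, 15, 15), (35, n, v, 15, 2), (35, n, v, 15, 36)}
Filtering on C ≠ p leaves {(19, c, p, 12, 10), (19, c, p, 12, 17), (19, c, p, 12, 24), (19, c, p, 12, 4), (19, s, u, 9, 10), (19, s, u, 9, 17), (19, s, u, 9, 24), (19, s, u, 9, 4), (35, b, c, 13, 15), (35, b, c, 13, 2), (35, b, c, 13, 36), (35, n, v, 15, 15), (35, n, v, 15, 2), (35, n, v, 15, 36)}.
Projecting to E, D (10 duplicate(s) eliminated): {(c, 35), (p, 19), (u, 19), (v, 35)}

{(c, 35), (p, 19), (u, 19), (v, 35)}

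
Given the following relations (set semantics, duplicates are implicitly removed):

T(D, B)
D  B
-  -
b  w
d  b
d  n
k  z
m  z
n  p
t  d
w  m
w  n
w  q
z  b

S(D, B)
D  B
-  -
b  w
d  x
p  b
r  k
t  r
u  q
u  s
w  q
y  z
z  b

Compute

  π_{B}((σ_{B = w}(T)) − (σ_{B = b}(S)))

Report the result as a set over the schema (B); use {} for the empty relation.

Apply σ_{B = w}; surviving tuples: {(b, w)}
Apply σ_{B = b}; surviving tuples: {(p, b), (z, b)}
Taking the difference: {(b, w)}
π[B]: project onto (B) → {w}

{w}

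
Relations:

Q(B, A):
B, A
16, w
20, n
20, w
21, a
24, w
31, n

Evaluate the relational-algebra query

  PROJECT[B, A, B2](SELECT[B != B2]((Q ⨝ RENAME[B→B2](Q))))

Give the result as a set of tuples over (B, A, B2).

ρ[B→B2]: schema becomes (B2, A); tuples unchanged.
Q ⋈ RENAME[B→B2](Q) (natural join on A): {(16, w, 16), (16, w, 20), (16, w, 24), (20, n, 20), (20, n, 31), (20, w, 16), (20, w, 20), (20, w, 24), (21, a, 21), (24, w, 16), (24, w, 20), (24, w, 24), (31, n, 20), (31, n, 31)}
Selection B != B2: {(16, w, 20), (16, w, 24), (20, n, 31), (20, w, 16), (20, w, 24), (24, w, 16), (24, w, 20), (31, n, 20)}
Projecting to B, A, B2: {(16, w, 20), (16, w, 24), (20, n, 31), (20, w, 16), (20, w, 24), (24, w, 16), (24, w, 20), (31, n, 20)}

{(16, w, 20), (16, w, 24), (20, n, 31), (20, w, 16), (20, w, 24), (24, w, 16), (24, w, 20), (31, n, 20)}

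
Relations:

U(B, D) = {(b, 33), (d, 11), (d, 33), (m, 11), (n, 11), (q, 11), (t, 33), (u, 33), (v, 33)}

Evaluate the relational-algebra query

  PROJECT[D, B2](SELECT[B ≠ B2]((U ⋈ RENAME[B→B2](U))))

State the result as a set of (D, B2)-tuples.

ρ[B→B2]: schema becomes (B2, D); tuples unchanged.
Natural join on D: {(b, 33, b), (b, 33, d), (b, 33, t), (b, 33, u), (b, 33, v), (d, 11, d), (d, 11, m), (d, 11, n), (d, 11, q), (d, 33, b), (d, 33, d), (d, 33, t), (d, 33, u), (d, 33, v), (m, 11, d), (m, 11, m), (m, 11, n), (m, 11, q), (n, 11, d), (n, 11, m), (n, 11, n), (n, 11, q), (q, 11, d), (q, 11, m), (q, 11, n), (q, 11, q), (t, 33, b), (t, 33, d), (t, 33, t), (t, 33, u), (t, 33, v), (u, 33, b), (u, 33, d), (u, 33, t), (u, 33, u), (u, 33, v), (v, 33, b), (v, 33, d), (v, 33, t), (v, 33, u), (v, 33, v)}
σ[B ≠ B2]: keep tuples satisfying B ≠ B2 → {(b, 33, d), (b, 33, t), (b, 33, u), (b, 33, v), (d, 11, m), (d, 11, n), (d, 11, q), (d, 33, b), (d, 33, t), (d, 33, u), (d, 33, v), (m, 11, d), (m, 11, n), (m, 11, q), (n, 11, d), (n, 11, m), (n, 11, q), (q, 11, d), (q, 11, m), (q, 11, n), (t, 33, b), (t, 33, d), (t, 33, u), (t, 33, v), (u, 33, b), (u, 33, d), (u, 33, t), (u, 33, v), (v, 33, b), (v, 33, d), (v, 33, t), (v, 33, u)}
Keep only column(s) D, B2 (23 duplicate(s) eliminated): {(11, d), (11, m), (11, n), (11, q), (33, b), (33, d), (33, t), (33, u), (33, v)}

{(11, d), (11, m), (11, n), (11, q), (33, b), (33, d), (33, t), (33, u), (33, v)}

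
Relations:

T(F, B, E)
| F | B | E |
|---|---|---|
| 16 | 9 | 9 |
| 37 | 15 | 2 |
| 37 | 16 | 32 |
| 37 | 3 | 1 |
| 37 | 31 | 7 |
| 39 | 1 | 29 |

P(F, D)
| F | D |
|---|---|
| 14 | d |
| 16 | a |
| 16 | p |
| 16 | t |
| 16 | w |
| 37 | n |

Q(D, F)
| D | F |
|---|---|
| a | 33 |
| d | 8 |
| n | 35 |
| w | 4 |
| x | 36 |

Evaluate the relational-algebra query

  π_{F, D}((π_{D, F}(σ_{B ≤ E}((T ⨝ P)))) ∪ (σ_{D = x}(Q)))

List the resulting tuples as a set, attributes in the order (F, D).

T ⋈ P (natural join on F): {(16, 9, 9, a), (16, 9, 9, p), (16, 9, 9, t), (16, 9, 9, w), (37, 15, 2, n), (37, 16, 32, n), (37, 3, 1, n), (37, 31, 7, n)}
Selection B ≤ E: {(16, 9, 9, a), (16, 9, 9, p), (16, 9, 9, t), (16, 9, 9, w), (37, 16, 32, n)}
Keep only column(s) D, F: {(a, 16), (n, 37), (p, 16), (t, 16), (w, 16)}
Selection D = x: {(x, 36)}
Set union of the two operands is {(a, 16), (n, 37), (p, 16), (t, 16), (w, 16), (x, 36)}.
Keep only column(s) F, D: {(16, a), (16, p), (16, t), (16, w), (36, x), (37, n)}

{(16, a), (16, p), (16, t), (16, w), (36, x), (37, n)}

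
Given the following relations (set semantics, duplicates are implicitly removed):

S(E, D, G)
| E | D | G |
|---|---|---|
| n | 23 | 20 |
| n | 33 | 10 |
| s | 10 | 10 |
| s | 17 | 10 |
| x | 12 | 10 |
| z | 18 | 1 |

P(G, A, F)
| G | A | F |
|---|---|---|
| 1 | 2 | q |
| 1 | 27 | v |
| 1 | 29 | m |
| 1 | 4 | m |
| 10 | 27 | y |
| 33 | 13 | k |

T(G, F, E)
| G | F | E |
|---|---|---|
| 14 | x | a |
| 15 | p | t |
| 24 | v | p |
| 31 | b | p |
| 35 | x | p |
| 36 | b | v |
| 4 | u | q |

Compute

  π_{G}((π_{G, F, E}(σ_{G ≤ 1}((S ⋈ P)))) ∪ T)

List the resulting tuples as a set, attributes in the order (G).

S ⋈ P (natural join on G): {(n, 33, 10, 27, y), (s, 10, 10, 27, y), (s, 17, 10, 27, y), (x, 12, 10, 27, y), (z, 18, 1, 2, q), (z, 18, 1, 27, v), (z, 18, 1, 29, m), (z, 18, 1, 4, m)}
σ[G ≤ 1]: keep tuples satisfying G ≤ 1 → {(z, 18, 1, 2, q), (z, 18, 1, 27, v), (z, 18, 1, 29, m), (z, 18, 1, 4, m)}
π_{G, F, E} gives {(1, m, z), (1, q, z), (1, v, z)} (1 duplicate(s) eliminated).
Set union of the two operands is {(1, m, z), (1, q, z), (1, v, z), (14, x, a), (15, p, t), (24, v, p), (31, b, p), (35, x, p), (36, b, v), (4, u, q)}.
π_{G} gives {1, 14, 15, 24, 31, 35, 36, 4} (2 duplicate(s) eliminated).

{1, 14, 15, 24, 31, 35, 36, 4}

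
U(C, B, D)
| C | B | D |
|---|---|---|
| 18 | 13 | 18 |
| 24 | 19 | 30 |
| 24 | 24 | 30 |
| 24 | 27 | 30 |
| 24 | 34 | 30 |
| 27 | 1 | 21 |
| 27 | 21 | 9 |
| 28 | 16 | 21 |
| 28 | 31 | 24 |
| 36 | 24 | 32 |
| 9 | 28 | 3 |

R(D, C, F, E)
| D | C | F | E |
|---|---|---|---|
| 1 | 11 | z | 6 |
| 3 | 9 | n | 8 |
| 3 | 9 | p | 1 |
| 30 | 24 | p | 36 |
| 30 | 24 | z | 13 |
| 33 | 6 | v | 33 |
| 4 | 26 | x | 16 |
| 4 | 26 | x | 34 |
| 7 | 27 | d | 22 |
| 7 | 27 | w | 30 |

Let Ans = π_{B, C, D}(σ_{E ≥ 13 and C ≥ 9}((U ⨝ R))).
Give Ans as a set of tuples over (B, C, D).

Natural join on C, D: {(24, 19, 30, p, 36), (24, 19, 30, z, 13), (24, 24, 30, p, 36), (24, 24, 30, z, 13), (24, 27, 30, p, 36), (24, 27, 30, z, 13), (24, 34, 30, p, 36), (24, 34, 30, z, 13), (9, 28, 3, n, 8), (9, 28, 3, p, 1)}
Selection E ≥ 13 and C ≥ 9: {(24, 19, 30, p, 36), (24, 19, 30, z, 13), (24, 24, 30, p, 36), (24, 24, 30, z, 13), (24, 27, 30, p, 36), (24, 27, 30, z, 13), (24, 34, 30, p, 36), (24, 34, 30, z, 13)}
Keep only column(s) B, C, D (4 duplicate(s) eliminated): {(19, 24, 30), (24, 24, 30), (27, 24, 30), (34, 24, 30)}

{(19, 24, 30), (24, 24, 30), (27, 24, 30), (34, 24, 30)}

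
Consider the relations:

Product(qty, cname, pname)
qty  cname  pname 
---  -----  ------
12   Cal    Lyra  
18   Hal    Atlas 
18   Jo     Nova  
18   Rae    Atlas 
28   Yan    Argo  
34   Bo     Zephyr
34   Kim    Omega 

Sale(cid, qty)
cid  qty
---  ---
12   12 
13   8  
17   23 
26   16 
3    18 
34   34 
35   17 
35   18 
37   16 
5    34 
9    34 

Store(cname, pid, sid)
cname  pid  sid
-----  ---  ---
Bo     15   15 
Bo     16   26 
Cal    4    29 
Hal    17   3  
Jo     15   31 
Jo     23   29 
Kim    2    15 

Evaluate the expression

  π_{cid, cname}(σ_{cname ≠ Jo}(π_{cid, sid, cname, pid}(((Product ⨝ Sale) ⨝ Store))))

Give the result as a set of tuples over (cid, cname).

{(12, Cal), (3, Hal), (34, Bo), (34, Kim), (35, Hal), (5, Bo), (5, Kim), (9, Bo), (9, Kim)}

Product ⋈ Sale (natural join on qty): {(12, Cal, Lyra, 12), (18, Hal, Atlas, 3), (18, Hal, Atlas, 35), (18, Jo, Nova, 3), (18, Jo, Nova, 35), (18, Rae, Atlas, 3), (18, Rae, Atlas, 35), (34, Bo, Zephyr, 34), (34, Bo, Zephyr, 5), (34, Bo, Zephyr, 9), (34, Kim, Omega, 34), (34, Kim, Omega, 5), (34, Kim, Omega, 9)}
(Product ⨝ Sale) ⋈ Store (natural join on cname): {(12, Cal, Lyra, 12, 4, 29), (18, Hal, Atlas, 3, 17, 3), (18, Hal, Atlas, 35, 17, 3), (18, Jo, Nova, 3, 15, 31), (18, Jo, Nova, 3, 23, 29), (18, Jo, Nova, 35, 15, 31), (18, Jo, Nova, 35, 23, 29), (34, Bo, Zephyr, 34, 15, 15), (34, Bo, Zephyr, 34, 16, 26), (34, Bo, Zephyr, 5, 15, 15), (34, Bo, Zephyr, 5, 16, 26), (34, Bo, Zephyr, 9, 15, 15), (34, Bo, Zephyr, 9, 16, 26), (34, Kim, Omega, 34, 2, 15), (34, Kim, Omega, 5, 2, 15), (34, Kim, Omega, 9, 2, 15)}
Keep only column(s) cid, sid, cname, pid: {(12, 29, Cal, 4), (3, 29, Jo, 23), (3, 3, Hal, 17), (3, 31, Jo, 15), (34, 15, Bo, 15), (34, 15, Kim, 2), (34, 26, Bo, 16), (35, 29, Jo, 23), (35, 3, Hal, 17), (35, 31, Jo, 15), (5, 15, Bo, 15), (5, 15, Kim, 2), (5, 26, Bo, 16), (9, 15, Bo, 15), (9, 15, Kim, 2), (9, 26, Bo, 16)}
Selection cname ≠ Jo: {(12, 29, Cal, 4), (3, 3, Hal, 17), (34, 15, Bo, 15), (34, 15, Kim, 2), (34, 26, Bo, 16), (35, 3, Hal, 17), (5, 15, Bo, 15), (5, 15, Kim, 2), (5, 26, Bo, 16), (9, 15, Bo, 15), (9, 15, Kim, 2), (9, 26, Bo, 16)}
Keep only column(s) cid, cname (3 duplicate(s) eliminated): {(12, Cal), (3, Hal), (34, Bo), (34, Kim), (35, Hal), (5, Bo), (5, Kim), (9, Bo), (9, Kim)}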